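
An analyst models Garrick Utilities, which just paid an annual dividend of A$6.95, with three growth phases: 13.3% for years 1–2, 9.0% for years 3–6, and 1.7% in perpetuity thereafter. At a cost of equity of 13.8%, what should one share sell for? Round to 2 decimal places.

A$87.31

Three-stage DDM. Project D₁…D_6; terminal Gordon value at t=6 with g = 0.017; discount at r = 0.138.
D_1 = 7.8744
D_2 = 8.9216
D_3 = 9.7246
D_4 = 10.5998
D_5 = 11.5538
D_6 = 12.5936
TV_6 = 12.8077/(0.138−0.017) = 105.8489
P₀ = Σ Dₜ/(1+r)ᵗ + TV_6/(1+r)^6 = 87.3131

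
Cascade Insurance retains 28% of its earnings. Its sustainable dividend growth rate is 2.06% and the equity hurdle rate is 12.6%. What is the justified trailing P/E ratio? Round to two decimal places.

6.97

Payout ratio b = 1 − 0.28 = 0.72.
Justified trailing P/E = b(1+g)/(r−g) = 0.72×(1+0.0206)/(0.126−0.0206) = 6.9718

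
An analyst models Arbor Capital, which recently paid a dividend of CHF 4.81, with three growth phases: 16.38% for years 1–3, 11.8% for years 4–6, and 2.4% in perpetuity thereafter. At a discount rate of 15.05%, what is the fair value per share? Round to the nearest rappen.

CHF 65.86

Three-stage DDM. Project D₁…D_6; terminal Gordon value at t=6 with g = 0.024; discount at r = 0.1505.
D_1 = 5.5979
D_2 = 6.5148
D_3 = 7.5819
D_4 = 8.4766
D_5 = 9.4768
D_6 = 10.5951
TV_6 = 10.8494/(0.1505−0.024) = 85.7660
P₀ = Σ Dₜ/(1+r)ᵗ + TV_6/(1+r)^6 = 65.8568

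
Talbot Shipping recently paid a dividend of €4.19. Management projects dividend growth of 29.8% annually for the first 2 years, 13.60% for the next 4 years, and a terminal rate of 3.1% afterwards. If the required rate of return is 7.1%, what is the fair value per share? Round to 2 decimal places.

€240.61

Three-stage DDM. Project D₁…D_6; terminal Gordon value at t=6 with g = 0.031; discount at r = 0.071.
D_1 = 5.4386
D_2 = 7.0593
D_3 = 8.0194
D_4 = 9.1100
D_5 = 10.3490
D_6 = 11.7565
TV_6 = 12.1209/(0.071−0.031) = 303.0229
P₀ = Σ Dₜ/(1+r)ᵗ + TV_6/(1+r)^6 = 240.6072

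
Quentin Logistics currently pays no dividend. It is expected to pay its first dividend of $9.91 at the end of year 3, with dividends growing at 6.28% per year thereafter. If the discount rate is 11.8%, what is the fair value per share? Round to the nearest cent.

$143.63

Deferred-dividend DDM. At t=2 the remaining stream is a growing perpetuity with first payment D_3 = 9.91.
V_2 = D_3/(r−g) = 9.91/(0.118−0.0628) = 179.5290
P₀ = V_2/(1+r)^2 = 179.5290/(1+0.118)^2 = 143.6319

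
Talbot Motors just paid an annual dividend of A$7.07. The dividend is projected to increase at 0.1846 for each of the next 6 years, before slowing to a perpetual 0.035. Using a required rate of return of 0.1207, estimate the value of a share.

A$170.83

Two-stage DDM. Project D₁…D_6 at 0.1846, terminal growth 0.035, discount at r = 0.1207.
D_1 = 8.3751
D_2 = 9.9212
D_3 = 11.7526
D_4 = 13.9222
D_5 = 16.4922
D_6 = 19.5366
Terminal value at t=6: TV = D_7/(r−g) = 20.2204/(0.1207−0.035) = 235.9442
P₀ = 8.3751/(1+0.1207)^1 + 9.9212/(1+0.1207)^2 + 11.7526/(1+0.1207)^3 + 13.9222/(1+0.1207)^4 + 16.4922/(1+0.1207)^5 + 19.5366/(1+0.1207)^6 + 235.9442/(1+0.1207)^6 = 170.8268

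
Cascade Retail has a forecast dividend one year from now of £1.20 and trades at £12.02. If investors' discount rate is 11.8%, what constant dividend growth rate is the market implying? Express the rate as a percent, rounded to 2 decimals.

From P₀ = D₁/(r − g), the implied growth is g = r − D₁/P₀.
g = 0.118 − 1.20/12.02 = 0.118 − 0.09983 = 0.01817

1.82%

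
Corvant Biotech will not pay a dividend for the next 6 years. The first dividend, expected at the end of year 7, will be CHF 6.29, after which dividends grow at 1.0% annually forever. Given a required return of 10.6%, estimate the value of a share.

CHF 35.80

Deferred-dividend DDM. At t=6 the remaining stream is a growing perpetuity with first payment D_7 = 6.29.
V_6 = D_7/(r−g) = 6.29/(0.106−0.01) = 65.5208
P₀ = V_6/(1+r)^6 = 65.5208/(1+0.106)^6 = 35.7972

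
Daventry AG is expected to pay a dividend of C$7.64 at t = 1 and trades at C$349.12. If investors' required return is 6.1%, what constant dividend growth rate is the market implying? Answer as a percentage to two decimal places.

3.91%

From P₀ = D₁/(r − g), the implied growth is g = r − D₁/P₀.
g = 0.061 − 7.64/349.12 = 0.061 − 0.02188 = 0.03912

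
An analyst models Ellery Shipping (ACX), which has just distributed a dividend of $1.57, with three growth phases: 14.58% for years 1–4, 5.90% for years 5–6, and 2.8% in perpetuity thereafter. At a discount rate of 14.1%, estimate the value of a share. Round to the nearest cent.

$21.72

Three-stage DDM. Project D₁…D_6; terminal Gordon value at t=6 with g = 0.028; discount at r = 0.141.
D_1 = 1.7989
D_2 = 2.0612
D_3 = 2.3617
D_4 = 2.7060
D_5 = 2.8657
D_6 = 3.0348
TV_6 = 3.1198/(0.141−0.028) = 27.6084
P₀ = Σ Dₜ/(1+r)ᵗ + TV_6/(1+r)^6 = 21.7155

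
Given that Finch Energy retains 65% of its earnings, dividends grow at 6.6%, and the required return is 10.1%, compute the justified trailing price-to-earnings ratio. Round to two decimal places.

Payout ratio b = 1 − 0.65 = 0.35.
Justified trailing P/E = b(1+g)/(r−g) = 0.35×(1+0.066)/(0.101−0.066) = 10.6600

10.66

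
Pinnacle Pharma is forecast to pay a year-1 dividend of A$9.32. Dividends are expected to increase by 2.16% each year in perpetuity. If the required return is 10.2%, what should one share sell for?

Gordon growth model: P₀ = D₁/(r − g), with D₁ = 9.32 given directly.
P₀ = 9.3200 / (0.102 − 0.0216) = 9.3200 / 0.0804 = 115.9204

A$115.92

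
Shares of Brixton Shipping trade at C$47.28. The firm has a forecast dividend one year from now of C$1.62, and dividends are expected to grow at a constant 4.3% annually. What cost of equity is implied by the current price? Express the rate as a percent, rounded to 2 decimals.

Rearranging the constant-growth DDM: r = D₁/P₀ + g.
r = 1.6200 / 47.28 + 0.043 = 0.03426 + 0.043 = 0.07726

7.73%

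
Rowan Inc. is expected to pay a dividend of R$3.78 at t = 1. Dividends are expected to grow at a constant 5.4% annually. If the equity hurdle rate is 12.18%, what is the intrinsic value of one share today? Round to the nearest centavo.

R$55.75

Gordon growth model: P₀ = D₁/(r − g), with D₁ = 3.78 given directly.
P₀ = 3.7800 / (0.1218 − 0.054) = 3.7800 / 0.0678 = 55.7522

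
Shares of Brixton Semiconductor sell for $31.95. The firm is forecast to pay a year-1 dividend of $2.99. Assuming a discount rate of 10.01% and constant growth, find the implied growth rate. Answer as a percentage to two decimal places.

From P₀ = D₁/(r − g), the implied growth is g = r − D₁/P₀.
g = 0.1001 − 2.99/31.95 = 0.1001 − 0.09358 = 0.00652

0.65%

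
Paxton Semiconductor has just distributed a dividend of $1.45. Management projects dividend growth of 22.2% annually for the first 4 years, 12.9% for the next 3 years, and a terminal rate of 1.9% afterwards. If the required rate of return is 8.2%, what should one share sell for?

Three-stage DDM. Project D₁…D_7; terminal Gordon value at t=7 with g = 0.019; discount at r = 0.082.
D_1 = 1.7719
D_2 = 2.1653
D_3 = 2.6459
D_4 = 3.2334
D_5 = 3.6505
D_6 = 4.1214
D_7 = 4.6530
TV_7 = 4.7414/(0.082−0.019) = 75.2607
P₀ = Σ Dₜ/(1+r)ᵗ + TV_7/(1+r)^7 = 58.9940

$58.99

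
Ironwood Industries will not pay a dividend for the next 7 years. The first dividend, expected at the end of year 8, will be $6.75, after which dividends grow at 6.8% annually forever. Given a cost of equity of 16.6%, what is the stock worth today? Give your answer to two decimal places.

$23.51

Deferred-dividend DDM. At t=7 the remaining stream is a growing perpetuity with first payment D_8 = 6.75.
V_7 = D_8/(r−g) = 6.75/(0.166−0.068) = 68.8776
P₀ = V_7/(1+r)^7 = 68.8776/(1+0.166)^7 = 23.5065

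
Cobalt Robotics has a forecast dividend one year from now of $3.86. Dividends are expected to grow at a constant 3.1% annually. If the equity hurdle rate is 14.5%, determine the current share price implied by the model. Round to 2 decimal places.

Gordon growth model: P₀ = D₁/(r − g), with D₁ = 3.86 given directly.
P₀ = 3.8600 / (0.145 − 0.031) = 3.8600 / 0.114 = 33.8596

$33.86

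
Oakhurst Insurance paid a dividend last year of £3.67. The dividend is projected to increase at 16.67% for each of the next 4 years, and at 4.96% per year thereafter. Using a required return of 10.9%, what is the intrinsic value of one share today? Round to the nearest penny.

Two-stage DDM. Project D₁…D_4 at 0.1667, terminal growth 0.0496, discount at r = 0.109.
D_1 = 4.2818
D_2 = 4.9956
D_3 = 5.8283
D_4 = 6.7999
Terminal value at t=4: TV = D_5/(r−g) = 7.1372/(0.109−0.0496) = 120.1546
P₀ = 4.2818/(1+0.109)^1 + 4.9956/(1+0.109)^2 + 5.8283/(1+0.109)^3 + 6.7999/(1+0.109)^4 + 120.1546/(1+0.109)^4 = 96.1268

£96.13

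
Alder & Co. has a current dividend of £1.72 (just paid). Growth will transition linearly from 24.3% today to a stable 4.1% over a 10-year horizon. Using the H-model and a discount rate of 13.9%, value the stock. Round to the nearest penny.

H-model: P₀ = D₀[(1+g_L) + H(g_S−g_L)]/(r−g_L), with H = 10/2 = 5.
P₀ = 1.72 × [(1+0.041) + 5×(0.243−0.041)] / (0.139−0.041)
   = 1.72 × 2.0510 / 0.098 = 35.9971

£36.00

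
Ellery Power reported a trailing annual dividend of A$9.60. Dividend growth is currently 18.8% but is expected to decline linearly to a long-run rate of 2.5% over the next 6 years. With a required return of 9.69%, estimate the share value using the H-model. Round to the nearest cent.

A$202.15

H-model: P₀ = D₀[(1+g_L) + H(g_S−g_L)]/(r−g_L), with H = 6/2 = 3.
P₀ = 9.60 × [(1+0.025) + 3×(0.188−0.025)] / (0.0969−0.025)
   = 9.60 × 1.5140 / 0.0719 = 202.1474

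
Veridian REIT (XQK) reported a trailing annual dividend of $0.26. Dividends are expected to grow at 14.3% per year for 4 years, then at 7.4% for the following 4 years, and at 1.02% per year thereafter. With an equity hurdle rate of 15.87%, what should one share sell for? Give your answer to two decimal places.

Three-stage DDM. Project D₁…D_8; terminal Gordon value at t=8 with g = 0.0102; discount at r = 0.1587.
D_1 = 0.2972
D_2 = 0.3397
D_3 = 0.3883
D_4 = 0.4438
D_5 = 0.4766
D_6 = 0.5119
D_7 = 0.5498
D_8 = 0.5904
TV_8 = 0.5965/(0.1587−0.0102) = 4.0166
P₀ = Σ Dₜ/(1+r)ᵗ + TV_8/(1+r)^8 = 3.0589

$3.06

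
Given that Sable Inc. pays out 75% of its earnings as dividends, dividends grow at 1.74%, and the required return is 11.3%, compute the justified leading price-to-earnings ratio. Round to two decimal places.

Justified leading P/E = b/(r−g) = 0.75/(0.113−0.0174) = 7.8452

7.85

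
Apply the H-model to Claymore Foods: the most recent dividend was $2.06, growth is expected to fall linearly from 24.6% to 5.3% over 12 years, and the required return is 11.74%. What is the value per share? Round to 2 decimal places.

$70.72

H-model: P₀ = D₀[(1+g_L) + H(g_S−g_L)]/(r−g_L), with H = 12/2 = 6.
P₀ = 2.06 × [(1+0.053) + 6×(0.246−0.053)] / (0.1174−0.053)
   = 2.06 × 2.2110 / 0.0644 = 70.7245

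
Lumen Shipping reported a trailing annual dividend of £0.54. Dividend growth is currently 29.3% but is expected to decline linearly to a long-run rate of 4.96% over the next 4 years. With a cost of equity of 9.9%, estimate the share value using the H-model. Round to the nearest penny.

H-model: P₀ = D₀[(1+g_L) + H(g_S−g_L)]/(r−g_L), with H = 4/2 = 2.
P₀ = 0.54 × [(1+0.0496) + 2×(0.293−0.0496)] / (0.099−0.0496)
   = 0.54 × 1.5364 / 0.0494 = 16.7947

£16.79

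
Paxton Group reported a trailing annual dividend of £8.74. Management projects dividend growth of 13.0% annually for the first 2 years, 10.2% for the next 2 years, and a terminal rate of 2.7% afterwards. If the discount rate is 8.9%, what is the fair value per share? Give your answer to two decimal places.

£197.26

Three-stage DDM. Project D₁…D_4; terminal Gordon value at t=4 with g = 0.027; discount at r = 0.089.
D_1 = 9.8762
D_2 = 11.1601
D_3 = 12.2984
D_4 = 13.5529
TV_4 = 13.9188/(0.089−0.027) = 224.4969
P₀ = Σ Dₜ/(1+r)ᵗ + TV_4/(1+r)^4 = 197.2631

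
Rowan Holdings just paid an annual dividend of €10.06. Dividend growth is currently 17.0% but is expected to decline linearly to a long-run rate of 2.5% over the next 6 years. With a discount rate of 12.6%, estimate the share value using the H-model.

€145.42

H-model: P₀ = D₀[(1+g_L) + H(g_S−g_L)]/(r−g_L), with H = 6/2 = 3.
P₀ = 10.06 × [(1+0.025) + 3×(0.17−0.025)] / (0.126−0.025)
   = 10.06 × 1.4600 / 0.101 = 145.4218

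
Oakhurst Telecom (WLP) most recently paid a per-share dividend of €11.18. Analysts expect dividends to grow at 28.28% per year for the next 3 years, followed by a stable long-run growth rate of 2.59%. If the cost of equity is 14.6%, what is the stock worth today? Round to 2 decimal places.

Two-stage DDM. Project D₁…D_3 at 0.2828, terminal growth 0.0259, discount at r = 0.146.
D_1 = 14.3417
D_2 = 18.3975
D_3 = 23.6004
Terminal value at t=3: TV = D_4/(r−g) = 24.2116/(0.146−0.0259) = 201.5954
P₀ = 14.3417/(1+0.146)^1 + 18.3975/(1+0.146)^2 + 23.6004/(1+0.146)^3 + 201.5954/(1+0.146)^3 = 176.1488

€176.15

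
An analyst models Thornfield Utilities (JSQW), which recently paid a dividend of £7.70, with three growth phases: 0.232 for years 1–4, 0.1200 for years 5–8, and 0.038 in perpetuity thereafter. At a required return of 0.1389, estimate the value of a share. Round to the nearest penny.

£179.53

Three-stage DDM. Project D₁…D_8; terminal Gordon value at t=8 with g = 0.038; discount at r = 0.1389.
D_1 = 9.4864
D_2 = 11.6872
D_3 = 14.3987
D_4 = 17.7392
D_5 = 19.8679
D_6 = 22.2520
D_7 = 24.9223
D_8 = 27.9129
TV_8 = 28.9736/(0.1389−0.038) = 287.1520
P₀ = Σ Dₜ/(1+r)ᵗ + TV_8/(1+r)^8 = 179.5282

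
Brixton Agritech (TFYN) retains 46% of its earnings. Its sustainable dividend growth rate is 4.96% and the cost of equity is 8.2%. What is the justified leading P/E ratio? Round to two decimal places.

Payout ratio b = 1 − 0.46 = 0.54.
Justified leading P/E = b/(r−g) = 0.54/(0.082−0.0496) = 16.6667

16.67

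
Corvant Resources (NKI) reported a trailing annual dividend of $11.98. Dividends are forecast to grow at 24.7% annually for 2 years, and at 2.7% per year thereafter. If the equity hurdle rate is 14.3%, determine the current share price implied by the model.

$153.57

Two-stage DDM. Project D₁…D_2 at 0.247, terminal growth 0.027, discount at r = 0.143.
D_1 = 14.9391
D_2 = 18.6290
Terminal value at t=2: TV = D_3/(r−g) = 19.1320/(0.143−0.027) = 164.9310
P₀ = 14.9391/(1+0.143)^1 + 18.6290/(1+0.143)^2 + 164.9310/(1+0.143)^2 = 153.5730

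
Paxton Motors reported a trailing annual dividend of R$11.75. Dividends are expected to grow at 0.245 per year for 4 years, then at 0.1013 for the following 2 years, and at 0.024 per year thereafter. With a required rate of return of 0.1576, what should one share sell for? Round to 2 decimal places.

Three-stage DDM. Project D₁…D_6; terminal Gordon value at t=6 with g = 0.024; discount at r = 0.1576.
D_1 = 14.6288
D_2 = 18.2128
D_3 = 22.6749
D_4 = 28.2303
D_5 = 31.0900
D_6 = 34.2394
TV_6 = 35.0612/(0.1576−0.024) = 262.4340
P₀ = Σ Dₜ/(1+r)ᵗ + TV_6/(1+r)^6 = 194.8132

R$194.81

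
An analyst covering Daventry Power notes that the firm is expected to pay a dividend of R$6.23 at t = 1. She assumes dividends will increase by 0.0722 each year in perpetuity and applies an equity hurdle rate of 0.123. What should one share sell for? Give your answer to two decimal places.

R$122.64

Gordon growth model: P₀ = D₁/(r − g), with D₁ = 6.23 given directly.
P₀ = 6.2300 / (0.123 − 0.0722) = 6.2300 / 0.0508 = 122.6378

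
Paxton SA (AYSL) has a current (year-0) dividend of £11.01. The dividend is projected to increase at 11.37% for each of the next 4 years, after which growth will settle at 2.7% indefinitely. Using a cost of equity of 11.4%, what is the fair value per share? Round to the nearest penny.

Two-stage DDM. Project D₁…D_4 at 0.1137, terminal growth 0.027, discount at r = 0.114.
D_1 = 12.2618
D_2 = 13.6560
D_3 = 15.2087
D_4 = 16.9379
Terminal value at t=4: TV = D_5/(r−g) = 17.3952/(0.114−0.027) = 199.9454
P₀ = 12.2618/(1+0.114)^1 + 13.6560/(1+0.114)^2 + 15.2087/(1+0.114)^3 + 16.9379/(1+0.114)^4 + 199.9454/(1+0.114)^4 = 173.8390

£173.84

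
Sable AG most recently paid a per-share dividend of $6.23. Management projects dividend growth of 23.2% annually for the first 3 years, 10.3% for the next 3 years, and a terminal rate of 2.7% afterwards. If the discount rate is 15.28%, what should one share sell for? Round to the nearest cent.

$96.65

Three-stage DDM. Project D₁…D_6; terminal Gordon value at t=6 with g = 0.027; discount at r = 0.1528.
D_1 = 7.6754
D_2 = 9.4560
D_3 = 11.6498
D_4 = 12.8498
D_5 = 14.1733
D_6 = 15.6332
TV_6 = 16.0553/(0.1528−0.027) = 127.6252
P₀ = Σ Dₜ/(1+r)ᵗ + TV_6/(1+r)^6 = 96.6524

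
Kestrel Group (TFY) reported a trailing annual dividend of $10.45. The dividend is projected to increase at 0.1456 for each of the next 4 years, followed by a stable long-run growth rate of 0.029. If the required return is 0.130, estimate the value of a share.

Two-stage DDM. Project D₁…D_4 at 0.1456, terminal growth 0.029, discount at r = 0.13.
D_1 = 11.9715
D_2 = 13.7146
D_3 = 15.7114
D_4 = 17.9990
Terminal value at t=4: TV = D_5/(r−g) = 18.5210/(0.13−0.029) = 183.3759
P₀ = 11.9715/(1+0.13)^1 + 13.7146/(1+0.13)^2 + 15.7114/(1+0.13)^3 + 17.9990/(1+0.13)^4 + 183.3759/(1+0.13)^4 = 155.7306

$155.73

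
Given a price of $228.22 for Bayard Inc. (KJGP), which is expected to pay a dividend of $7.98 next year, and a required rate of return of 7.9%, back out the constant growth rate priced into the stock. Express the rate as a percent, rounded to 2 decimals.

4.40%

From P₀ = D₁/(r − g), the implied growth is g = r − D₁/P₀.
g = 0.079 − 7.98/228.22 = 0.079 − 0.03497 = 0.04403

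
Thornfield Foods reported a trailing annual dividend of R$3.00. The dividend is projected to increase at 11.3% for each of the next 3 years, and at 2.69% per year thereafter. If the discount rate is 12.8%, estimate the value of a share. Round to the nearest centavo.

Two-stage DDM. Project D₁…D_3 at 0.113, terminal growth 0.0269, discount at r = 0.128.
D_1 = 3.3390
D_2 = 3.7163
D_3 = 4.1362
Terminal value at t=3: TV = D_4/(r−g) = 4.2475/(0.128−0.0269) = 42.0130
P₀ = 3.3390/(1+0.128)^1 + 3.7163/(1+0.128)^2 + 4.1362/(1+0.128)^3 + 42.0130/(1+0.128)^3 = 38.0350

R$38.04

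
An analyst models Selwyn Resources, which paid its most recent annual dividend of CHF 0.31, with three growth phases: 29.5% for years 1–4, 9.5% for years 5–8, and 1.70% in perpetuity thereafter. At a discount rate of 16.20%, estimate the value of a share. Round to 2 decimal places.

CHF 5.94

Three-stage DDM. Project D₁…D_8; terminal Gordon value at t=8 with g = 0.017; discount at r = 0.162.
D_1 = 0.4014
D_2 = 0.5199
D_3 = 0.6732
D_4 = 0.8718
D_5 = 0.9547
D_6 = 1.0454
D_7 = 1.1447
D_8 = 1.2534
TV_8 = 1.2747/(0.162−0.017) = 8.7912
P₀ = Σ Dₜ/(1+r)ᵗ + TV_8/(1+r)^8 = 5.9352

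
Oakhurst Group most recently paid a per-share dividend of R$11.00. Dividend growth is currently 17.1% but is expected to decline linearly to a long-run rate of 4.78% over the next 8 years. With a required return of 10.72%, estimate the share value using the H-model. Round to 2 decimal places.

R$285.30

H-model: P₀ = D₀[(1+g_L) + H(g_S−g_L)]/(r−g_L), with H = 8/2 = 4.
P₀ = 11.00 × [(1+0.0478) + 4×(0.171−0.0478)] / (0.1072−0.0478)
   = 11.00 × 1.5406 / 0.0594 = 285.2963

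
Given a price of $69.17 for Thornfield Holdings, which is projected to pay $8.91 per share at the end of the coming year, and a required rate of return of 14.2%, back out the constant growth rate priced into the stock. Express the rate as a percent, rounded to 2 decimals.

1.32%

From P₀ = D₁/(r − g), the implied growth is g = r − D₁/P₀.
g = 0.142 − 8.91/69.17 = 0.142 − 0.12881 = 0.01319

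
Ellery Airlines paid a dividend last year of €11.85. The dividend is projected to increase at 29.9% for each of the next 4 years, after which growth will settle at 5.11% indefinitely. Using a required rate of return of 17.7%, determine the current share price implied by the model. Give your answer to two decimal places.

Two-stage DDM. Project D₁…D_4 at 0.299, terminal growth 0.0511, discount at r = 0.177.
D_1 = 15.3931
D_2 = 19.9957
D_3 = 25.9744
D_4 = 33.7408
Terminal value at t=4: TV = D_5/(r−g) = 35.4649/(0.177−0.0511) = 281.6912
P₀ = 15.3931/(1+0.177)^1 + 19.9957/(1+0.177)^2 + 25.9744/(1+0.177)^3 + 33.7408/(1+0.177)^4 + 281.6912/(1+0.177)^4 = 207.8036

€207.80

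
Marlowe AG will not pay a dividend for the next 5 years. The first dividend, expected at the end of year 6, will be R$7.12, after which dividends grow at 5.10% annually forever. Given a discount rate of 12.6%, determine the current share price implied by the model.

Deferred-dividend DDM. At t=5 the remaining stream is a growing perpetuity with first payment D_6 = 7.12.
V_5 = D_6/(r−g) = 7.12/(0.126−0.051) = 94.9333
P₀ = V_5/(1+r)^5 = 94.9333/(1+0.126)^5 = 52.4477

R$52.45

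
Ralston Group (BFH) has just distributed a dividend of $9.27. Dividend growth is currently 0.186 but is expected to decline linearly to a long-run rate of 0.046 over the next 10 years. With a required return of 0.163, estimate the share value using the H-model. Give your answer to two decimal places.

$138.34

H-model: P₀ = D₀[(1+g_L) + H(g_S−g_L)]/(r−g_L), with H = 10/2 = 5.
P₀ = 9.27 × [(1+0.046) + 5×(0.186−0.046)] / (0.163−0.046)
   = 9.27 × 1.7460 / 0.117 = 138.3369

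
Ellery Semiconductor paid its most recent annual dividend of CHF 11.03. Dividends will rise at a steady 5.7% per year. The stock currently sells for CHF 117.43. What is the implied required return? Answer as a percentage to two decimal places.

15.63%

Rearranging the constant-growth DDM: r = D₁/P₀ + g.
D₁ = 11.03 × (1 + 0.057) = 11.6587.
r = 11.6587 / 117.43 + 0.057 = 0.09928 + 0.057 = 0.15628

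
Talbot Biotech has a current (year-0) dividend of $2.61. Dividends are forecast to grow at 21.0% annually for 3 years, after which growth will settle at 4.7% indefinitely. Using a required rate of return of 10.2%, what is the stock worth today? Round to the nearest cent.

Two-stage DDM. Project D₁…D_3 at 0.21, terminal growth 0.047, discount at r = 0.102.
D_1 = 3.1581
D_2 = 3.8213
D_3 = 4.6238
Terminal value at t=3: TV = D_4/(r−g) = 4.8411/(0.102−0.047) = 88.0198
P₀ = 3.1581/(1+0.102)^1 + 3.8213/(1+0.102)^2 + 4.6238/(1+0.102)^3 + 88.0198/(1+0.102)^3 = 75.2387

$75.24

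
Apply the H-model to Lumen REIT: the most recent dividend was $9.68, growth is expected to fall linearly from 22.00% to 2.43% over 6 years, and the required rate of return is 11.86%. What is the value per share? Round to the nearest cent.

H-model: P₀ = D₀[(1+g_L) + H(g_S−g_L)]/(r−g_L), with H = 6/2 = 3.
P₀ = 9.68 × [(1+0.0243) + 3×(0.22−0.0243)] / (0.1186−0.0243)
   = 9.68 × 1.6114 / 0.0943 = 165.4120

$165.41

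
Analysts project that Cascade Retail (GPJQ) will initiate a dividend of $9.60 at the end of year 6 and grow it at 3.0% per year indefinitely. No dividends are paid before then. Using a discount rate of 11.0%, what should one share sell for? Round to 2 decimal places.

$71.21

Deferred-dividend DDM. At t=5 the remaining stream is a growing perpetuity with first payment D_6 = 9.60.
V_5 = D_6/(r−g) = 9.60/(0.11−0.03) = 120.0000
P₀ = V_5/(1+r)^5 = 120.0000/(1+0.11)^5 = 71.2142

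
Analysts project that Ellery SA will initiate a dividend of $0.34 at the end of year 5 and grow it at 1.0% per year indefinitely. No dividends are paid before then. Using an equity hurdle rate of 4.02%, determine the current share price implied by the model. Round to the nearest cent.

Deferred-dividend DDM. At t=4 the remaining stream is a growing perpetuity with first payment D_5 = 0.34.
V_4 = D_5/(r−g) = 0.34/(0.0402−0.01) = 11.2583
P₀ = V_4/(1+r)^4 = 11.2583/(1+0.0402)^4 = 9.6162

$9.62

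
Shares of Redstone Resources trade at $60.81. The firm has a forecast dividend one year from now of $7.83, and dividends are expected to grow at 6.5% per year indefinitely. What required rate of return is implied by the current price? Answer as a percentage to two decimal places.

Rearranging the constant-growth DDM: r = D₁/P₀ + g.
r = 7.8300 / 60.81 + 0.065 = 0.12876 + 0.065 = 0.19376

19.38%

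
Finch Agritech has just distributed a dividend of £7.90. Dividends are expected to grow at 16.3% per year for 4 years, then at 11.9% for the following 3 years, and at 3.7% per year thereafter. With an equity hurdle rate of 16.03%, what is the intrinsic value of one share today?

£114.20

Three-stage DDM. Project D₁…D_7; terminal Gordon value at t=7 with g = 0.037; discount at r = 0.1603.
D_1 = 9.1877
D_2 = 10.6853
D_3 = 12.4270
D_4 = 14.4526
D_5 = 16.1725
D_6 = 18.0970
D_7 = 20.2505
TV_7 = 20.9998/(0.1603−0.037) = 170.3146
P₀ = Σ Dₜ/(1+r)ᵗ + TV_7/(1+r)^7 = 114.1961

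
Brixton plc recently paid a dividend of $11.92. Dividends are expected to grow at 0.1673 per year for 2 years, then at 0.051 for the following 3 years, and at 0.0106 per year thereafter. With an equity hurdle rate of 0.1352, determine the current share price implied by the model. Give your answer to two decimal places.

$138.46

Three-stage DDM. Project D₁…D_5; terminal Gordon value at t=5 with g = 0.0106; discount at r = 0.1352.
D_1 = 13.9142
D_2 = 16.2421
D_3 = 17.0704
D_4 = 17.9410
D_5 = 18.8560
TV_5 = 19.0559/(0.1352−0.0106) = 152.9363
P₀ = Σ Dₜ/(1+r)ᵗ + TV_5/(1+r)^5 = 138.4587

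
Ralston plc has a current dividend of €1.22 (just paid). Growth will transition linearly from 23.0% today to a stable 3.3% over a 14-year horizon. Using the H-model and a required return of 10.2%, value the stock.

H-model: P₀ = D₀[(1+g_L) + H(g_S−g_L)]/(r−g_L), with H = 14/2 = 7.
P₀ = 1.22 × [(1+0.033) + 7×(0.23−0.033)] / (0.102−0.033)
   = 1.22 × 2.4120 / 0.069 = 42.6470

€42.65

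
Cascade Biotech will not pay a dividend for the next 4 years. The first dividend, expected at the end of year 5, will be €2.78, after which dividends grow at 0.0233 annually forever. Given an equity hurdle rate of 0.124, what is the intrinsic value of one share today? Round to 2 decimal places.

€17.30

Deferred-dividend DDM. At t=4 the remaining stream is a growing perpetuity with first payment D_5 = 2.78.
V_4 = D_5/(r−g) = 2.78/(0.124−0.0233) = 27.6068
P₀ = V_4/(1+r)^4 = 27.6068/(1+0.124)^4 = 17.2962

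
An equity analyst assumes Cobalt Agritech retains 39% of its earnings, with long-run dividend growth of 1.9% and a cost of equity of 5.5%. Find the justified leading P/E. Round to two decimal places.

16.94

Payout ratio b = 1 − 0.39 = 0.61.
Justified leading P/E = b/(r−g) = 0.61/(0.055−0.019) = 16.9444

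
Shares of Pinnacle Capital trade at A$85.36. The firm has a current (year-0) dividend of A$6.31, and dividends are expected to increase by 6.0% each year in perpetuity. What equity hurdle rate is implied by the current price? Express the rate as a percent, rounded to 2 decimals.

13.84%

Rearranging the constant-growth DDM: r = D₁/P₀ + g.
D₁ = 6.31 × (1 + 0.06) = 6.6886.
r = 6.6886 / 85.36 + 0.06 = 0.07836 + 0.06 = 0.13836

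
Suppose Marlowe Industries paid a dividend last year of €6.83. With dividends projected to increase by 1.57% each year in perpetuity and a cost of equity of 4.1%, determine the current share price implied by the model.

€274.20

Gordon growth model: P₀ = D₁/(r − g). D₁ = 6.83 × (1 + 0.0157) = 6.9372.
P₀ = 6.9372 / (0.041 − 0.0157) = 6.9372 / 0.0253 = 274.1989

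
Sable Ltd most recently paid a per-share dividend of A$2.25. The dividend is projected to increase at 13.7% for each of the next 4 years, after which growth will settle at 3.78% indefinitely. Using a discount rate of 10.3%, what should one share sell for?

Two-stage DDM. Project D₁…D_4 at 0.137, terminal growth 0.0378, discount at r = 0.103.
D_1 = 2.5583
D_2 = 2.9087
D_3 = 3.3072
D_4 = 3.7603
Terminal value at t=4: TV = D_5/(r−g) = 3.9025/(0.103−0.0378) = 59.8536
P₀ = 2.5583/(1+0.103)^1 + 2.9087/(1+0.103)^2 + 3.3072/(1+0.103)^3 + 3.7603/(1+0.103)^4 + 59.8536/(1+0.103)^4 = 50.1532

A$50.15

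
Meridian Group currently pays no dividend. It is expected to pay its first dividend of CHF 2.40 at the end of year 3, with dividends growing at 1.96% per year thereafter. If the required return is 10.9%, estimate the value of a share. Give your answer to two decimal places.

Deferred-dividend DDM. At t=2 the remaining stream is a growing perpetuity with first payment D_3 = 2.40.
V_2 = D_3/(r−g) = 2.40/(0.109−0.0196) = 26.8456
P₀ = V_2/(1+r)^2 = 26.8456/(1+0.109)^2 = 21.8278

CHF 21.83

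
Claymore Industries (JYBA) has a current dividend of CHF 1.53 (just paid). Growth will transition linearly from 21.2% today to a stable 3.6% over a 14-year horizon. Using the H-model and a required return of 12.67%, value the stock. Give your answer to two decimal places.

H-model: P₀ = D₀[(1+g_L) + H(g_S−g_L)]/(r−g_L), with H = 14/2 = 7.
P₀ = 1.53 × [(1+0.036) + 7×(0.212−0.036)] / (0.1267−0.036)
   = 1.53 × 2.2680 / 0.0907 = 38.2584

CHF 38.26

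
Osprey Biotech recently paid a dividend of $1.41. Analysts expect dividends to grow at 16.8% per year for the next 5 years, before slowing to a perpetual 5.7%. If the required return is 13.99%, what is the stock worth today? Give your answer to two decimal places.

Two-stage DDM. Project D₁…D_5 at 0.168, terminal growth 0.057, discount at r = 0.1399.
D_1 = 1.6469
D_2 = 1.9236
D_3 = 2.2467
D_4 = 2.6242
D_5 = 3.0650
Terminal value at t=5: TV = D_6/(r−g) = 3.2397/(0.1399−0.057) = 39.0799
P₀ = 1.6469/(1+0.1399)^1 + 1.9236/(1+0.1399)^2 + 2.2467/(1+0.1399)^3 + 2.6242/(1+0.1399)^4 + 3.0650/(1+0.1399)^5 + 39.0799/(1+0.1399)^5 = 27.8946

$27.89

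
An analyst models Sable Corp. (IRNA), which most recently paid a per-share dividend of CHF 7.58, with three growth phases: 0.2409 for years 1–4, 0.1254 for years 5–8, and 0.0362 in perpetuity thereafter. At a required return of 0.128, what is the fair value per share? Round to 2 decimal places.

CHF 207.01

Three-stage DDM. Project D₁…D_8; terminal Gordon value at t=8 with g = 0.0362; discount at r = 0.128.
D_1 = 9.4060
D_2 = 11.6719
D_3 = 14.4837
D_4 = 17.9728
D_5 = 20.2266
D_6 = 22.7630
D_7 = 25.6175
D_8 = 28.8300
TV_8 = 29.8736/(0.128−0.0362) = 325.4205
P₀ = Σ Dₜ/(1+r)ᵗ + TV_8/(1+r)^8 = 207.0126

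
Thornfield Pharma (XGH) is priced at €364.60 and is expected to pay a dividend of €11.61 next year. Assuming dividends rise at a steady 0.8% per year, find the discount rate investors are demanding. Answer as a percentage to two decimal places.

Rearranging the constant-growth DDM: r = D₁/P₀ + g.
r = 11.6100 / 364.60 + 0.008 = 0.03184 + 0.008 = 0.03984

3.98%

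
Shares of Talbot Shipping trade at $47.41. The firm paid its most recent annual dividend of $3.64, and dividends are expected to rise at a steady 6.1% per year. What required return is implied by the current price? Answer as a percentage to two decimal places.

14.25%

Rearranging the constant-growth DDM: r = D₁/P₀ + g.
D₁ = 3.64 × (1 + 0.061) = 3.8620.
r = 3.8620 / 47.41 + 0.061 = 0.08146 + 0.061 = 0.14246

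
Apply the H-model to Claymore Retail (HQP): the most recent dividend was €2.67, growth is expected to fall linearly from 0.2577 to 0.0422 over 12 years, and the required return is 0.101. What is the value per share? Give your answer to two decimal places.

€106.04

H-model: P₀ = D₀[(1+g_L) + H(g_S−g_L)]/(r−g_L), with H = 12/2 = 6.
P₀ = 2.67 × [(1+0.0422) + 6×(0.2577−0.0422)] / (0.101−0.0422)
   = 2.67 × 2.3352 / 0.0588 = 106.0371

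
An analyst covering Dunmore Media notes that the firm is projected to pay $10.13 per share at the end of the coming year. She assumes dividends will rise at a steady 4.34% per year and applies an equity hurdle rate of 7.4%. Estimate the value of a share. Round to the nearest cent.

Gordon growth model: P₀ = D₁/(r − g), with D₁ = 10.13 given directly.
P₀ = 10.1300 / (0.074 − 0.0434) = 10.1300 / 0.0306 = 331.0458

$331.05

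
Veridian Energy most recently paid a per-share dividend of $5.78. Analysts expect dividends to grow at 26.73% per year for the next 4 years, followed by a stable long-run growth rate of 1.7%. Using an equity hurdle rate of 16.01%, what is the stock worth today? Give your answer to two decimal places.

$87.48

Two-stage DDM. Project D₁…D_4 at 0.2673, terminal growth 0.017, discount at r = 0.1601.
D_1 = 7.3250
D_2 = 9.2830
D_3 = 11.7643
D_4 = 14.9089
Terminal value at t=4: TV = D_5/(r−g) = 15.1624/(0.1601−0.017) = 105.9563
P₀ = 7.3250/(1+0.1601)^1 + 9.2830/(1+0.1601)^2 + 11.7643/(1+0.1601)^3 + 14.9089/(1+0.1601)^4 + 105.9563/(1+0.1601)^4 = 87.4764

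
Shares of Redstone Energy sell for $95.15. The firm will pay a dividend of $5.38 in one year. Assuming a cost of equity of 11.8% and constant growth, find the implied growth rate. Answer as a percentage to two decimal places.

From P₀ = D₁/(r − g), the implied growth is g = r − D₁/P₀.
g = 0.118 − 5.38/95.15 = 0.118 − 0.05654 = 0.06146

6.15%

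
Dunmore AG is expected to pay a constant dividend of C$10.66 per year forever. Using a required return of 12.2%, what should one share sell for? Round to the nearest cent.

Zero-growth DDM (perpetuity): P₀ = D/r = 10.66 / 0.122 = 87.3770

C$87.38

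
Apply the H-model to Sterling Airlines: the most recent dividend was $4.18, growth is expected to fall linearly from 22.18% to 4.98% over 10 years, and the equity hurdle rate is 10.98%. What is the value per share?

$133.05

H-model: P₀ = D₀[(1+g_L) + H(g_S−g_L)]/(r−g_L), with H = 10/2 = 5.
P₀ = 4.18 × [(1+0.0498) + 5×(0.2218−0.0498)] / (0.1098−0.0498)
   = 4.18 × 1.9098 / 0.06 = 133.0494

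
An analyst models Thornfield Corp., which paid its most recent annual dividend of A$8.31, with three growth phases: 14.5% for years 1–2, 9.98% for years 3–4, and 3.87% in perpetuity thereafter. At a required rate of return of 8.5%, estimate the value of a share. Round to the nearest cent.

A$250.23

Three-stage DDM. Project D₁…D_4; terminal Gordon value at t=4 with g = 0.0387; discount at r = 0.085.
D_1 = 9.5150
D_2 = 10.8946
D_3 = 11.9819
D_4 = 13.1777
TV_4 = 13.6877/(0.085−0.0387) = 295.6300
P₀ = Σ Dₜ/(1+r)ᵗ + TV_4/(1+r)^4 = 250.2325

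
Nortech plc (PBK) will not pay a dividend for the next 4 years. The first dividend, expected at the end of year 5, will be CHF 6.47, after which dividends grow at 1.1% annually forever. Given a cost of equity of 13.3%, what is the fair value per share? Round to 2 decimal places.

Deferred-dividend DDM. At t=4 the remaining stream is a growing perpetuity with first payment D_5 = 6.47.
V_4 = D_5/(r−g) = 6.47/(0.133−0.011) = 53.0328
P₀ = V_4/(1+r)^4 = 53.0328/(1+0.133)^4 = 32.1829

CHF 32.18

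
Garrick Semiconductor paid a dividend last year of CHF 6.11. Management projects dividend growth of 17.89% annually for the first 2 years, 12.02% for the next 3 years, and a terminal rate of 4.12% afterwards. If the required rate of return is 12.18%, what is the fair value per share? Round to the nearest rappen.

CHF 120.15

Three-stage DDM. Project D₁…D_5; terminal Gordon value at t=5 with g = 0.0412; discount at r = 0.1218.
D_1 = 7.2031
D_2 = 8.4917
D_3 = 9.5124
D_4 = 10.6558
D_5 = 11.9366
TV_5 = 12.4284/(0.1218−0.0412) = 154.1988
P₀ = Σ Dₜ/(1+r)ᵗ + TV_5/(1+r)^5 = 120.1515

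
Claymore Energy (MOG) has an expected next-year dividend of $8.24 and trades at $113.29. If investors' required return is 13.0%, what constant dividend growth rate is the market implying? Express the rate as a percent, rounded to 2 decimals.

From P₀ = D₁/(r − g), the implied growth is g = r − D₁/P₀.
g = 0.13 − 8.24/113.29 = 0.13 − 0.07273 = 0.05727

5.73%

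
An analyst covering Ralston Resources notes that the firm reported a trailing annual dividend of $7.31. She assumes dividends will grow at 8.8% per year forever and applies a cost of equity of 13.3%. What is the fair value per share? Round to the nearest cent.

$176.74

Gordon growth model: P₀ = D₁/(r − g). D₁ = 7.31 × (1 + 0.088) = 7.9533.
P₀ = 7.9533 / (0.133 − 0.088) = 7.9533 / 0.045 = 176.7396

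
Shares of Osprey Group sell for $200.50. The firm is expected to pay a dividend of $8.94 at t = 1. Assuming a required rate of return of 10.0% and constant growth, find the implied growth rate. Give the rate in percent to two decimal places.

From P₀ = D₁/(r − g), the implied growth is g = r − D₁/P₀.
g = 0.1 − 8.94/200.50 = 0.1 − 0.04459 = 0.05541

5.54%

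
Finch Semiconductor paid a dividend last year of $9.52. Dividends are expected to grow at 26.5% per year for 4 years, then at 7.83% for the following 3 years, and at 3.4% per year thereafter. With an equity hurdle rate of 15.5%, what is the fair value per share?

$179.18

Three-stage DDM. Project D₁…D_7; terminal Gordon value at t=7 with g = 0.034; discount at r = 0.155.
D_1 = 12.0428
D_2 = 15.2341
D_3 = 19.2712
D_4 = 24.3781
D_5 = 26.2869
D_6 = 28.3451
D_7 = 30.5645
TV_7 = 31.6037/(0.155−0.034) = 261.1879
P₀ = Σ Dₜ/(1+r)ᵗ + TV_7/(1+r)^7 = 179.1801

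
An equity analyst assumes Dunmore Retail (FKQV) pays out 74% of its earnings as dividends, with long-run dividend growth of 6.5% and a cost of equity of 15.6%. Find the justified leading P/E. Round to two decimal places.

8.13

Justified leading P/E = b/(r−g) = 0.74/(0.156−0.065) = 8.1319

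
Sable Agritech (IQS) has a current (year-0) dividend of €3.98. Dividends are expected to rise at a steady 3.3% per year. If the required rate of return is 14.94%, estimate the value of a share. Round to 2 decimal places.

€35.32

Gordon growth model: P₀ = D₁/(r − g). D₁ = 3.98 × (1 + 0.033) = 4.1113.
P₀ = 4.1113 / (0.1494 − 0.033) = 4.1113 / 0.1164 = 35.3208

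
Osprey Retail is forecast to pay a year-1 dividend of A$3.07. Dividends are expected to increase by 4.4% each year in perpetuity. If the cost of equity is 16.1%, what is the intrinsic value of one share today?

A$26.24

Gordon growth model: P₀ = D₁/(r − g), with D₁ = 3.07 given directly.
P₀ = 3.0700 / (0.161 − 0.044) = 3.0700 / 0.117 = 26.2393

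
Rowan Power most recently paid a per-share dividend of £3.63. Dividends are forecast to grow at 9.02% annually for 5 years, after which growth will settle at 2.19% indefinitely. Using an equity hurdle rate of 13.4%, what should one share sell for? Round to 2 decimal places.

£43.33

Two-stage DDM. Project D₁…D_5 at 0.0902, terminal growth 0.0219, discount at r = 0.134.
D_1 = 3.9574
D_2 = 4.3144
D_3 = 4.7035
D_4 = 5.1278
D_5 = 5.5903
Terminal value at t=5: TV = D_6/(r−g) = 5.7128/(0.134−0.0219) = 50.9613
P₀ = 3.9574/(1+0.134)^1 + 4.3144/(1+0.134)^2 + 4.7035/(1+0.134)^3 + 5.1278/(1+0.134)^4 + 5.5903/(1+0.134)^5 + 50.9613/(1+0.134)^5 = 43.3275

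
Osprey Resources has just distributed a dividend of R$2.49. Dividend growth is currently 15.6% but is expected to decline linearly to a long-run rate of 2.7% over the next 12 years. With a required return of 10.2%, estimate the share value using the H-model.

H-model: P₀ = D₀[(1+g_L) + H(g_S−g_L)]/(r−g_L), with H = 12/2 = 6.
P₀ = 2.49 × [(1+0.027) + 6×(0.156−0.027)] / (0.102−0.027)
   = 2.49 × 1.8010 / 0.075 = 59.7932

R$59.79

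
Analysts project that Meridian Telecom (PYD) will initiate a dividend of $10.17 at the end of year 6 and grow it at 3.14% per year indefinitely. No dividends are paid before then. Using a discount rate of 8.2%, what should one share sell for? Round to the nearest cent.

Deferred-dividend DDM. At t=5 the remaining stream is a growing perpetuity with first payment D_6 = 10.17.
V_5 = D_6/(r−g) = 10.17/(0.082−0.0314) = 200.9881
P₀ = V_5/(1+r)^5 = 200.9881/(1+0.082)^5 = 135.5296

$135.53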